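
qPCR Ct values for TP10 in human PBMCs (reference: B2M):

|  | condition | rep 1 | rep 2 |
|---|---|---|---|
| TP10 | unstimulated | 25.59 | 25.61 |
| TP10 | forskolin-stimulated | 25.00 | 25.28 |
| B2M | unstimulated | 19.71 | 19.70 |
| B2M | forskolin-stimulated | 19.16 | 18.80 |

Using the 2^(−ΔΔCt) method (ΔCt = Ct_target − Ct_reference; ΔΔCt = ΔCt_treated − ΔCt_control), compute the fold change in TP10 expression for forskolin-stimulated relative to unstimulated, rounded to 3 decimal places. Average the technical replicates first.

0.832

Mean Ct: TP10 unstimulated 25.600; TP10 forskolin-stimulated 25.140; B2M unstimulated 19.705; B2M forskolin-stimulated 18.980
ΔCt(unstimulated) = 25.600 − 19.705 = 5.895
ΔCt(forskolin-stimulated) = 25.140 − 18.980 = 6.160
ΔΔCt = 6.160 − 5.895 = 0.265
Fold change = 2^(−0.265) = 0.8322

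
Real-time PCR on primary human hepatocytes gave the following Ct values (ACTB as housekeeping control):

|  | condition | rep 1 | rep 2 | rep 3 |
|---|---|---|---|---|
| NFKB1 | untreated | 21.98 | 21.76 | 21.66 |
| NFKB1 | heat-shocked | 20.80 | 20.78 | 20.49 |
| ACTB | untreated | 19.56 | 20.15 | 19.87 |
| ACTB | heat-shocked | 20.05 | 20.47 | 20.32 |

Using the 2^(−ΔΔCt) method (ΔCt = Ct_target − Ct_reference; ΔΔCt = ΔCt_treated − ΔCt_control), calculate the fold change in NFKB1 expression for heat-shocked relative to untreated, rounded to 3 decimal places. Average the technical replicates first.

2.888

Mean Ct: NFKB1 untreated 21.800; NFKB1 heat-shocked 20.690; ACTB untreated 19.860; ACTB heat-shocked 20.280
ΔCt(untreated) = 21.800 − 19.860 = 1.940
ΔCt(heat-shocked) = 20.690 − 20.280 = 0.410
ΔΔCt = 0.410 − 1.940 = -1.530
Fold change = 2^(−(-1.530)) = 2^1.530 = 2.8879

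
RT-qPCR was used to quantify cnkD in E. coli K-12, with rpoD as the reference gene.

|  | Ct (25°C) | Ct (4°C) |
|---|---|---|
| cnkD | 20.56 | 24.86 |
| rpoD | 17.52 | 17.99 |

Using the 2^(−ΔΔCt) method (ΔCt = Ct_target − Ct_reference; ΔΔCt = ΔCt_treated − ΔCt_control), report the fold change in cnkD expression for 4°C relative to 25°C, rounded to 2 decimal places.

ΔCt(25°C) = 20.560 − 17.520 = 3.040
ΔCt(4°C) = 24.860 − 17.990 = 6.870
ΔΔCt = 6.870 − 3.040 = 3.830
Fold change = 2^(−3.830) = 0.070

0.07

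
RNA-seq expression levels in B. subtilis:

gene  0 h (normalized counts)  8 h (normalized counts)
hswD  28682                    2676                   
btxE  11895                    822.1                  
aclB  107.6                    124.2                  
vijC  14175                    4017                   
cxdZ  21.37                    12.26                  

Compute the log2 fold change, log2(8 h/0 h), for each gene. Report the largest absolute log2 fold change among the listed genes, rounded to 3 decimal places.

log2(2676/28682) = -3.422  (hswD)
log2(822.1/11895) = -3.855  (btxE)
log2(124.2/107.6) = 0.207  (aclB)
log2(4017/14175) = -1.819  (vijC)
log2(12.26/21.37) = -0.802  (cxdZ)
The largest magnitude belongs to btxE.

3.855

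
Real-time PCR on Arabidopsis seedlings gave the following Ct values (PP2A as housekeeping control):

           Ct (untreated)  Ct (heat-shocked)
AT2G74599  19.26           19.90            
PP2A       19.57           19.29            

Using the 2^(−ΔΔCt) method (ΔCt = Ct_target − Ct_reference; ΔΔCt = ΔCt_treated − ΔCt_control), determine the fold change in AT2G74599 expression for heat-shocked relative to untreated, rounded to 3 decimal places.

0.529

ΔCt(untreated) = 19.260 − 19.570 = -0.310
ΔCt(heat-shocked) = 19.900 − 19.290 = 0.610
ΔΔCt = 0.610 − (-0.310) = 0.920
Fold change = 2^(−0.920) = 0.5285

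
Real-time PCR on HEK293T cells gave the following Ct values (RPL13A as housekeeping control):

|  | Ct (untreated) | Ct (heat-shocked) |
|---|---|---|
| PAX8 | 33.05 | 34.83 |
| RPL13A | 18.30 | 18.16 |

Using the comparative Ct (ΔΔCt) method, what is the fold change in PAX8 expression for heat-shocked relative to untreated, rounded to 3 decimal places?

0.264

ΔCt(untreated) = 33.050 − 18.300 = 14.750
ΔCt(heat-shocked) = 34.830 − 18.160 = 16.670
ΔΔCt = 16.670 − 14.750 = 1.920
Fold change = 2^(−1.920) = 0.2643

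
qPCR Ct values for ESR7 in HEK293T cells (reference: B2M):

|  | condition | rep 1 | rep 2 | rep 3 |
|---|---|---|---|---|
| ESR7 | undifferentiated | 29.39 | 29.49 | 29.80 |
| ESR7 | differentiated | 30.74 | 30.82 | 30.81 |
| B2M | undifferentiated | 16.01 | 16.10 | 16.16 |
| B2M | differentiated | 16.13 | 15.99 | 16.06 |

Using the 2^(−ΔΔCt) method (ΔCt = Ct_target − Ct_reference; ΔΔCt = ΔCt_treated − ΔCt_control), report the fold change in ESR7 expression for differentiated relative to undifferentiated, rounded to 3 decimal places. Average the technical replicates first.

0.418

Mean Ct: ESR7 undifferentiated 29.560; ESR7 differentiated 30.790; B2M undifferentiated 16.090; B2M differentiated 16.060
ΔCt(undifferentiated) = 29.560 − 16.090 = 13.470
ΔCt(differentiated) = 30.790 − 16.060 = 14.730
ΔΔCt = 14.730 − 13.470 = 1.260
Fold change = 2^(−1.260) = 0.4175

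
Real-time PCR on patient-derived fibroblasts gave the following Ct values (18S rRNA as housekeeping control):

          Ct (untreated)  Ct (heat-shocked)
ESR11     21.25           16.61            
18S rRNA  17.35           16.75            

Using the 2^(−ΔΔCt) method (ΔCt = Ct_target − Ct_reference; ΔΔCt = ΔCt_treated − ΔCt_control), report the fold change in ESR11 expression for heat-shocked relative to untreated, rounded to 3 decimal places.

ΔCt(untreated) = 21.250 − 17.350 = 3.900
ΔCt(heat-shocked) = 16.610 − 16.750 = -0.140
ΔΔCt = -0.140 − 3.900 = -4.040
Fold change = 2^(−(-4.040)) = 2^4.040 = 16.4498

16.450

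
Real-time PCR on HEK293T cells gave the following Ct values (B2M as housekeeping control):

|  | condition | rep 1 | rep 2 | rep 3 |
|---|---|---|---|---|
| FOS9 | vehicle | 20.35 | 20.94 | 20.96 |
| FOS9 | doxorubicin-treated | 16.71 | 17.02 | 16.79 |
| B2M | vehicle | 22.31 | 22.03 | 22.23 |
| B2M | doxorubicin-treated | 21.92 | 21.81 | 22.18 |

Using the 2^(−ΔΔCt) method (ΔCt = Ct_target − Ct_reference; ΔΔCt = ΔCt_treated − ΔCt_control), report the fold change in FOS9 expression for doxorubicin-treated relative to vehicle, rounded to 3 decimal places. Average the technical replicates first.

Mean Ct: FOS9 vehicle 20.750; FOS9 doxorubicin-treated 16.840; B2M vehicle 22.190; B2M doxorubicin-treated 21.970
ΔCt(vehicle) = 20.750 − 22.190 = -1.440
ΔCt(doxorubicin-treated) = 16.840 − 21.970 = -5.130
ΔΔCt = -5.130 − (-1.440) = -3.690
Fold change = 2^(−(-3.690)) = 2^3.690 = 12.9063

12.906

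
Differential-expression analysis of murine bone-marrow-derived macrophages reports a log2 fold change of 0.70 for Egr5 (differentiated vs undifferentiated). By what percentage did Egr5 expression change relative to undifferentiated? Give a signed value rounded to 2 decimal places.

62.45%

Fold change = 2^(0.70) = 1.6245
Percent change = (FC − 1) × 100% = (1.6245 − 1) × 100 = 62.45%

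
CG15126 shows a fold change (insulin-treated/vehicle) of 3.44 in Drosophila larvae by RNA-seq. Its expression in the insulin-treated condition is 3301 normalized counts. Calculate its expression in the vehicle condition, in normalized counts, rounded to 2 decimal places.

959.59

vehicle expression = 3301 / 3.44 = 959.59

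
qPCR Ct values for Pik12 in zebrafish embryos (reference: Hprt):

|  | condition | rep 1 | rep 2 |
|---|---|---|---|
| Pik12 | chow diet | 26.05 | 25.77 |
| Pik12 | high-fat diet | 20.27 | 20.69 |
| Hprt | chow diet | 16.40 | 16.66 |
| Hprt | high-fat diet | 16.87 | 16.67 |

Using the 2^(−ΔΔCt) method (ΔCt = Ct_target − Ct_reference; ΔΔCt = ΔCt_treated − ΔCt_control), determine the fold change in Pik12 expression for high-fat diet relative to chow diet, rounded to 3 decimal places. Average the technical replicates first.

Mean Ct: Pik12 chow diet 25.910; Pik12 high-fat diet 20.480; Hprt chow diet 16.530; Hprt high-fat diet 16.770
ΔCt(chow diet) = 25.910 − 16.530 = 9.380
ΔCt(high-fat diet) = 20.480 − 16.770 = 3.710
ΔΔCt = 3.710 − 9.380 = -5.670
Fold change = 2^(−(-5.670)) = 2^5.670 = 50.9143

50.914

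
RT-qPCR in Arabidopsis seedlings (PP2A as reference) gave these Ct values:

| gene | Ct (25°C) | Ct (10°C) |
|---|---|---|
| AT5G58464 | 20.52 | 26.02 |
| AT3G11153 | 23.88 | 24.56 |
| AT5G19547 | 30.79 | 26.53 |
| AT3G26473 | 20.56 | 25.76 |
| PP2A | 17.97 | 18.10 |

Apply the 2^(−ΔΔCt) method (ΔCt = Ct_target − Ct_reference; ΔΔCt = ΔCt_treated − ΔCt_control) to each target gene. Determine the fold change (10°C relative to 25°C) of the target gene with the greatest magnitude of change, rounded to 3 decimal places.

0.024

AT5G58464: ΔΔCt = (26.02−18.10) − (20.52−17.97) = 7.92 − 2.55 = 5.37; fold change = 2^-5.37 = 0.024
AT3G11153: ΔΔCt = (24.56−18.10) − (23.88−17.97) = 6.46 − 5.91 = 0.55; fold change = 2^-0.55 = 0.683
AT5G19547: ΔΔCt = (26.53−18.10) − (30.79−17.97) = 8.43 − 12.82 = -4.39; fold change = 2^4.39 = 20.966
AT3G26473: ΔΔCt = (25.76−18.10) − (20.56−17.97) = 7.66 − 2.59 = 5.07; fold change = 2^-5.07 = 0.030
AT5G58464 has the largest |ΔΔCt| = 5.37.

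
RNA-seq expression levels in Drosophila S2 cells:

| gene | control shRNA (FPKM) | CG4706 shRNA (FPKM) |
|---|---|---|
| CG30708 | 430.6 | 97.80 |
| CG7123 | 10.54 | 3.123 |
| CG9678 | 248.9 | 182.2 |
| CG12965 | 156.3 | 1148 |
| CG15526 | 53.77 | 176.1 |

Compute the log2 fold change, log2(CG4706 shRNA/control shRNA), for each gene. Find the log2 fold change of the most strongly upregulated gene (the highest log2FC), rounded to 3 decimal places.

2.877

log2(97.80/430.6) = -2.138  (CG30708)
log2(3.123/10.54) = -1.755  (CG7123)
log2(182.2/248.9) = -0.450  (CG9678)
log2(1148/156.3) = 2.877  (CG12965)
log2(176.1/53.77) = 1.712  (CG15526)
CG12965 is most strongly upregulated.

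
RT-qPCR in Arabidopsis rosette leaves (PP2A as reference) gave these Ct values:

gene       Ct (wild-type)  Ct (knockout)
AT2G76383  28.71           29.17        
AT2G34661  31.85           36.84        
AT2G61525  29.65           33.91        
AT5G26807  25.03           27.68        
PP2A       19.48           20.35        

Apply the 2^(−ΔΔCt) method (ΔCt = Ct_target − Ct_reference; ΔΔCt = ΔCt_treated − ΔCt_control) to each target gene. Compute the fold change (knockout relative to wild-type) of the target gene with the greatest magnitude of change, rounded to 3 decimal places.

0.058

AT2G76383: ΔΔCt = (29.17−20.35) − (28.71−19.48) = 8.82 − 9.23 = -0.41; fold change = 2^0.41 = 1.329
AT2G34661: ΔΔCt = (36.84−20.35) − (31.85−19.48) = 16.49 − 12.37 = 4.12; fold change = 2^-4.12 = 0.058
AT2G61525: ΔΔCt = (33.91−20.35) − (29.65−19.48) = 13.56 − 10.17 = 3.39; fold change = 2^-3.39 = 0.095
AT5G26807: ΔΔCt = (27.68−20.35) − (25.03−19.48) = 7.33 − 5.55 = 1.78; fold change = 2^-1.78 = 0.291
AT2G34661 has the largest |ΔΔCt| = 4.12.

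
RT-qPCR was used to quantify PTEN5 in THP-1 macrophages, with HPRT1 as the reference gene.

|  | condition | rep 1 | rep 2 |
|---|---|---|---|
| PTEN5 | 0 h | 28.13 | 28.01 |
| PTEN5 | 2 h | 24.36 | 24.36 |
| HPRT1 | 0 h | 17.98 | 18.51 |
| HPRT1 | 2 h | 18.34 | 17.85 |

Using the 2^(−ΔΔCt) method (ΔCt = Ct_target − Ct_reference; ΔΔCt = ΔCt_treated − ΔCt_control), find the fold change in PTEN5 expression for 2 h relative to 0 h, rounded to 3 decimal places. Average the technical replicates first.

Mean Ct: PTEN5 0 h 28.070; PTEN5 2 h 24.360; HPRT1 0 h 18.245; HPRT1 2 h 18.095
ΔCt(0 h) = 28.070 − 18.245 = 9.825
ΔCt(2 h) = 24.360 − 18.095 = 6.265
ΔΔCt = 6.265 − 9.825 = -3.560
Fold change = 2^(−(-3.560)) = 2^3.560 = 11.7942

11.794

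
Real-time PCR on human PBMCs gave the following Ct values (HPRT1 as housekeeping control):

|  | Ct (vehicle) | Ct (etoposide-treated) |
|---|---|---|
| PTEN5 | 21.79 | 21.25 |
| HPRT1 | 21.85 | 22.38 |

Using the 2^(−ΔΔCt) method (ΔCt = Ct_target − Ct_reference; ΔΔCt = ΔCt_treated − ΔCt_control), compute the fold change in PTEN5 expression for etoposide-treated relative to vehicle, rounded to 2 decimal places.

ΔCt(vehicle) = 21.790 − 21.850 = -0.060
ΔCt(etoposide-treated) = 21.250 − 22.380 = -1.130
ΔΔCt = -1.130 − (-0.060) = -1.070
Fold change = 2^(−(-1.070)) = 2^1.070 = 2.099

2.10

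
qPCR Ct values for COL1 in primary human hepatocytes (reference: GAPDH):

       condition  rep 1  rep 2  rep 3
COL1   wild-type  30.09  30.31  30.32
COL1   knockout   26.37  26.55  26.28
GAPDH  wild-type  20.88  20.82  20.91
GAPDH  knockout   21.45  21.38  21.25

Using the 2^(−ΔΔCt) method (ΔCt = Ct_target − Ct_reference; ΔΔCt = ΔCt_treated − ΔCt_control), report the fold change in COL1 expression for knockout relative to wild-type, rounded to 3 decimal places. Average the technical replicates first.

20.112

Mean Ct: COL1 wild-type 30.240; COL1 knockout 26.400; GAPDH wild-type 20.870; GAPDH knockout 21.360
ΔCt(wild-type) = 30.240 − 20.870 = 9.370
ΔCt(knockout) = 26.400 − 21.360 = 5.040
ΔΔCt = 5.040 − 9.370 = -4.330
Fold change = 2^(−(-4.330)) = 2^4.330 = 20.1122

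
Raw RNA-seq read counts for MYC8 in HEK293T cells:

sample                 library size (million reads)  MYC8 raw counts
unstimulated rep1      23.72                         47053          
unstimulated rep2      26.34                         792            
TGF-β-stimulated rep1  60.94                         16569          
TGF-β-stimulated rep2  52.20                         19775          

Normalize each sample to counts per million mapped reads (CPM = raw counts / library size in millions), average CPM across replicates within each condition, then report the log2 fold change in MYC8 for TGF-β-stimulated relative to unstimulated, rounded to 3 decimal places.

-1.630

CPM(unstimulated rep1) = 47053 / 23.72 = 1983.6847
CPM(unstimulated rep2) = 792 / 26.34 = 30.0683
CPM(TGF-β-stimulated rep1) = 16569 / 60.94 = 271.8904
CPM(TGF-β-stimulated rep2) = 19775 / 52.20 = 378.8314
mean CPM(unstimulated) = 1006.8765; mean CPM(TGF-β-stimulated) = 325.3609
Fold change = 325.3609 / 1006.8765 = 0.32314
log2(0.32314) = -1.6298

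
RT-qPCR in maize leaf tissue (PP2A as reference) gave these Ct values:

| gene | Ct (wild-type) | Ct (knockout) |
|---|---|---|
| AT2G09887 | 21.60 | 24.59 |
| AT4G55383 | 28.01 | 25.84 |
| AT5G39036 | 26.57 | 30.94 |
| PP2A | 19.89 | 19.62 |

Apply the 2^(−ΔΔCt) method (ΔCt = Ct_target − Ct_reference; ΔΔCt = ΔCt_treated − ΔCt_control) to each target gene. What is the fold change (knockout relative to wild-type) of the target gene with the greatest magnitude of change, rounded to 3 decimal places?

0.040

AT2G09887: ΔΔCt = (24.59−19.62) − (21.60−19.89) = 4.97 − 1.71 = 3.26; fold change = 2^-3.26 = 0.104
AT4G55383: ΔΔCt = (25.84−19.62) − (28.01−19.89) = 6.22 − 8.12 = -1.90; fold change = 2^1.90 = 3.732
AT5G39036: ΔΔCt = (30.94−19.62) − (26.57−19.89) = 11.32 − 6.68 = 4.64; fold change = 2^-4.64 = 0.040
AT5G39036 has the largest |ΔΔCt| = 4.64.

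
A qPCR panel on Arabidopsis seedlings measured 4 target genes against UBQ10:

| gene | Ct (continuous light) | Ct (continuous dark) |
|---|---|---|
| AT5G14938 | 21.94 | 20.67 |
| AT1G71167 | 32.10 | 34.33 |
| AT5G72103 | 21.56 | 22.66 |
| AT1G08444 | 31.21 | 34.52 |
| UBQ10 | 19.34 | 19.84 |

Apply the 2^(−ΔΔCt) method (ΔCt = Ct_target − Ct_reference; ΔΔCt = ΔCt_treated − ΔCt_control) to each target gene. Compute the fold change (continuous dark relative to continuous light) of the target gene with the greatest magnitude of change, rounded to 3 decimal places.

0.143

AT5G14938: ΔΔCt = (20.67−19.84) − (21.94−19.34) = 0.83 − 2.60 = -1.77; fold change = 2^1.77 = 3.411
AT1G71167: ΔΔCt = (34.33−19.84) − (32.10−19.34) = 14.49 − 12.76 = 1.73; fold change = 2^-1.73 = 0.301
AT5G72103: ΔΔCt = (22.66−19.84) − (21.56−19.34) = 2.82 − 2.22 = 0.60; fold change = 2^-0.60 = 0.660
AT1G08444: ΔΔCt = (34.52−19.84) − (31.21−19.34) = 14.68 − 11.87 = 2.81; fold change = 2^-2.81 = 0.143
AT1G08444 has the largest |ΔΔCt| = 2.81.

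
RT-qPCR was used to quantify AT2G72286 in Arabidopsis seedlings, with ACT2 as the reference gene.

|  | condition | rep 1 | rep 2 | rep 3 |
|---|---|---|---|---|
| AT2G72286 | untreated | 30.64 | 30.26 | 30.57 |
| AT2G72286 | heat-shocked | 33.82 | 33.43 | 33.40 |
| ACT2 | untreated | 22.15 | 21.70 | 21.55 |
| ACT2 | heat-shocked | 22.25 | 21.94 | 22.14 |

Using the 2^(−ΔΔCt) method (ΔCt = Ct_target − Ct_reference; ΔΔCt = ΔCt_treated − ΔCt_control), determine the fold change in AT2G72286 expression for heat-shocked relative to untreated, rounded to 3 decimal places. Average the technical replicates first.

Mean Ct: AT2G72286 untreated 30.490; AT2G72286 heat-shocked 33.550; ACT2 untreated 21.800; ACT2 heat-shocked 22.110
ΔCt(untreated) = 30.490 − 21.800 = 8.690
ΔCt(heat-shocked) = 33.550 − 22.110 = 11.440
ΔΔCt = 11.440 − 8.690 = 2.750
Fold change = 2^(−2.750) = 0.1487

0.149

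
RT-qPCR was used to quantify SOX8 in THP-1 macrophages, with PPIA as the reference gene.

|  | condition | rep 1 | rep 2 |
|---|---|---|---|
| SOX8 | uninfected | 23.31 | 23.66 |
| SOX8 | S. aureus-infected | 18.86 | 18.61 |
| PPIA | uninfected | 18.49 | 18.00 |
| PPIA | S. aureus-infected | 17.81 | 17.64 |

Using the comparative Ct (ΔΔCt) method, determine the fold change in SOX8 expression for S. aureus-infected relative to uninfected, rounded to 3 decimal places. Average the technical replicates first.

18.765

Mean Ct: SOX8 uninfected 23.485; SOX8 S. aureus-infected 18.735; PPIA uninfected 18.245; PPIA S. aureus-infected 17.725
ΔCt(uninfected) = 23.485 − 18.245 = 5.240
ΔCt(S. aureus-infected) = 18.735 − 17.725 = 1.010
ΔΔCt = 1.010 − 5.240 = -4.230
Fold change = 2^(−(-4.230)) = 2^4.230 = 18.7654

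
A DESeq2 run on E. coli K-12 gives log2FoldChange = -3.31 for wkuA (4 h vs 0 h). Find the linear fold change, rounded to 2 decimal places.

0.10

Fold change = 2^(-3.31) = 0.101
That is, wkuA drops to 10.1% of the 0 h level.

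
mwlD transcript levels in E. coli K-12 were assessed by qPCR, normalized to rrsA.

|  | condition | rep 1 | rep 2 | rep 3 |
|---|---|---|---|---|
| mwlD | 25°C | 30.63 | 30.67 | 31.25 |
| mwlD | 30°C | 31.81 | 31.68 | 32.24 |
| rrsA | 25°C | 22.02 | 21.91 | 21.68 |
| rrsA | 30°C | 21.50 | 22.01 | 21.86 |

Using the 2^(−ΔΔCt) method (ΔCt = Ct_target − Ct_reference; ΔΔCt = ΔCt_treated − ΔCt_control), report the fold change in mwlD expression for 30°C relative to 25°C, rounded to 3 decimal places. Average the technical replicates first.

0.454

Mean Ct: mwlD 25°C 30.850; mwlD 30°C 31.910; rrsA 25°C 21.870; rrsA 30°C 21.790
ΔCt(25°C) = 30.850 − 21.870 = 8.980
ΔCt(30°C) = 31.910 − 21.790 = 10.120
ΔΔCt = 10.120 − 8.980 = 1.140
Fold change = 2^(−1.140) = 0.4538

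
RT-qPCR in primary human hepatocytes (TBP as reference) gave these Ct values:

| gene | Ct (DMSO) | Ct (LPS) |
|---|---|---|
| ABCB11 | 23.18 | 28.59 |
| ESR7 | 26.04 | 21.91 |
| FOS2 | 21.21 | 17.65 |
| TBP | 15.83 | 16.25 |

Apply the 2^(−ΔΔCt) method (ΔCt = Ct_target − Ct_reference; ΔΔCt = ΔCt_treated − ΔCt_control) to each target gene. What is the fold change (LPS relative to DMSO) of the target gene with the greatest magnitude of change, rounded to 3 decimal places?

ABCB11: ΔΔCt = (28.59−16.25) − (23.18−15.83) = 12.34 − 7.35 = 4.99; fold change = 2^-4.99 = 0.031
ESR7: ΔΔCt = (21.91−16.25) − (26.04−15.83) = 5.66 − 10.21 = -4.55; fold change = 2^4.55 = 23.425
FOS2: ΔΔCt = (17.65−16.25) − (21.21−15.83) = 1.40 − 5.38 = -3.98; fold change = 2^3.98 = 15.780
ABCB11 has the largest |ΔΔCt| = 4.99.

0.031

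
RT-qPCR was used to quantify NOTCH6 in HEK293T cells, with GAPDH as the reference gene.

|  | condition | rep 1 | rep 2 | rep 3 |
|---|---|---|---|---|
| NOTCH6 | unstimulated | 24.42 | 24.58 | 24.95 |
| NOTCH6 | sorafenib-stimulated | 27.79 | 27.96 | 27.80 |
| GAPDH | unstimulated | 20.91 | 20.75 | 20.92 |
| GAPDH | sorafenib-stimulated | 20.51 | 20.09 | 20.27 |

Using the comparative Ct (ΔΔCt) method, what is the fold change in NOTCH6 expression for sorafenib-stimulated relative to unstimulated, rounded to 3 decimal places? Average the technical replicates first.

Mean Ct: NOTCH6 unstimulated 24.650; NOTCH6 sorafenib-stimulated 27.850; GAPDH unstimulated 20.860; GAPDH sorafenib-stimulated 20.290
ΔCt(unstimulated) = 24.650 − 20.860 = 3.790
ΔCt(sorafenib-stimulated) = 27.850 − 20.290 = 7.560
ΔΔCt = 7.560 − 3.790 = 3.770
Fold change = 2^(−3.770) = 0.0733

0.073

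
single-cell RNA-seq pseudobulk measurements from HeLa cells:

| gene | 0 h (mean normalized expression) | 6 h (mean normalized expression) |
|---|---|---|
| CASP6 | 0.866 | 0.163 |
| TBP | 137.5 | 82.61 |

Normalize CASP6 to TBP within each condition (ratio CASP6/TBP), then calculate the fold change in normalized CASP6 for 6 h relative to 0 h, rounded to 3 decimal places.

CASP6/TBP (0 h) = 0.866 / 137.5 = 0.0062982
CASP6/TBP (6 h) = 0.163 / 82.61 = 0.0019731
Fold change = 0.0019731 / 0.0062982 = 0.3133

0.313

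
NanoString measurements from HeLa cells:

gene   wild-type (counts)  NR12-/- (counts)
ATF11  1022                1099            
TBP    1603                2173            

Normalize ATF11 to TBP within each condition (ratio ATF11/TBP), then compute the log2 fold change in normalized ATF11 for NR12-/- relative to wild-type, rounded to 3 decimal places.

-0.334

ATF11/TBP (wild-type) = 1022 / 1603 = 0.63755
ATF11/TBP (NR12-/-) = 1099 / 2173 = 0.50575
Fold change = 0.50575 / 0.63755 = 0.7933
log2(0.7933) = -0.3341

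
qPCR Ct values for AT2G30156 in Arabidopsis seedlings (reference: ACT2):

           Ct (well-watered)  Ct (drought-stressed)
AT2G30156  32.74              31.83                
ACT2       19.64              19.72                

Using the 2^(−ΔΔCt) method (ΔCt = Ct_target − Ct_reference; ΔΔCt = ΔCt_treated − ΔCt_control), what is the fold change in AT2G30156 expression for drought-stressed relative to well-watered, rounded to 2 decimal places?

ΔCt(well-watered) = 32.740 − 19.640 = 13.100
ΔCt(drought-stressed) = 31.830 − 19.720 = 12.110
ΔΔCt = 12.110 − 13.100 = -0.990
Fold change = 2^(−(-0.990)) = 2^0.990 = 1.986

1.99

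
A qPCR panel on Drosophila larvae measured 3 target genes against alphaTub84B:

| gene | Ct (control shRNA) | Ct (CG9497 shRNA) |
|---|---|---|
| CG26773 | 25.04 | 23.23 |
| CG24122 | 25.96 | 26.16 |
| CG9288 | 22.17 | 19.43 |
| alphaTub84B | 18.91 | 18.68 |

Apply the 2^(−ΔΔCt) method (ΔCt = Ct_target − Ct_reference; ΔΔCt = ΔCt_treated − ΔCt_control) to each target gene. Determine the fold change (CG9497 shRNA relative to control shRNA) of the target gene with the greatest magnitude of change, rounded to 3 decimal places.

5.696

CG26773: ΔΔCt = (23.23−18.68) − (25.04−18.91) = 4.55 − 6.13 = -1.58; fold change = 2^1.58 = 2.990
CG24122: ΔΔCt = (26.16−18.68) − (25.96−18.91) = 7.48 − 7.05 = 0.43; fold change = 2^-0.43 = 0.742
CG9288: ΔΔCt = (19.43−18.68) − (22.17−18.91) = 0.75 − 3.26 = -2.51; fold change = 2^2.51 = 5.696
CG9288 has the largest |ΔΔCt| = 2.51.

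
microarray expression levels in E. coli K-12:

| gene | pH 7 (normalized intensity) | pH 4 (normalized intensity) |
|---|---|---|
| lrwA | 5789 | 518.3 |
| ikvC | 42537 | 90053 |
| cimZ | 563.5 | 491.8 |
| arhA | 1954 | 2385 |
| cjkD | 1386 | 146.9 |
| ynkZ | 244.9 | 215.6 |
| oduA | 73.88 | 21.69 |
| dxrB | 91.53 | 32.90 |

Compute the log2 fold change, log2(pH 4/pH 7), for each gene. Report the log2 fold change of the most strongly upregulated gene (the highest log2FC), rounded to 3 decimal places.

1.082

log2(518.3/5789) = -3.481  (lrwA)
log2(90053/42537) = 1.082  (ikvC)
log2(491.8/563.5) = -0.196  (cimZ)
log2(2385/1954) = 0.288  (arhA)
log2(146.9/1386) = -3.238  (cjkD)
log2(215.6/244.9) = -0.184  (ynkZ)
log2(21.69/73.88) = -1.768  (oduA)
log2(32.90/91.53) = -1.476  (dxrB)
ikvC is most strongly upregulated.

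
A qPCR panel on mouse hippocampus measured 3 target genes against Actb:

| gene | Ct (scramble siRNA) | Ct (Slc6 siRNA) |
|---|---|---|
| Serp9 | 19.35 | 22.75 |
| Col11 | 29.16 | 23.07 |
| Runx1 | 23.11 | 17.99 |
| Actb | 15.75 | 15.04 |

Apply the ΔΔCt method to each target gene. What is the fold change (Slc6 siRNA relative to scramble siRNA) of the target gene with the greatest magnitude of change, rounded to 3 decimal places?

41.643

Serp9: ΔΔCt = (22.75−15.04) − (19.35−15.75) = 7.71 − 3.60 = 4.11; fold change = 2^-4.11 = 0.058
Col11: ΔΔCt = (23.07−15.04) − (29.16−15.75) = 8.03 − 13.41 = -5.38; fold change = 2^5.38 = 41.643
Runx1: ΔΔCt = (17.99−15.04) − (23.11−15.75) = 2.95 − 7.36 = -4.41; fold change = 2^4.41 = 21.259
Col11 has the largest |ΔΔCt| = 5.38.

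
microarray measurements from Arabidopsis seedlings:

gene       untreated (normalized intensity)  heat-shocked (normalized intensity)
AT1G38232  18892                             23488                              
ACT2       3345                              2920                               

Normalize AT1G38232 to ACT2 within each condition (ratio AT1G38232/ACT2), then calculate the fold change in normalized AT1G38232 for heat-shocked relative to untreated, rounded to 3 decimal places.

AT1G38232/ACT2 (untreated) = 18892 / 3345 = 5.6478
AT1G38232/ACT2 (heat-shocked) = 23488 / 2920 = 8.0438
Fold change = 8.0438 / 5.6478 = 1.4242

1.424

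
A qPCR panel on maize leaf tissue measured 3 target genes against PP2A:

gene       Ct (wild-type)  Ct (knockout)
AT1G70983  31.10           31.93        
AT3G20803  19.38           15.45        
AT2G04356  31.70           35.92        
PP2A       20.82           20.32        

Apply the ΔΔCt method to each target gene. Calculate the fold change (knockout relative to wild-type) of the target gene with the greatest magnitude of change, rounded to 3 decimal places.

AT1G70983: ΔΔCt = (31.93−20.32) − (31.10−20.82) = 11.61 − 10.28 = 1.33; fold change = 2^-1.33 = 0.398
AT3G20803: ΔΔCt = (15.45−20.32) − (19.38−20.82) = -4.87 − (-1.44) = -3.43; fold change = 2^3.43 = 10.778
AT2G04356: ΔΔCt = (35.92−20.32) − (31.70−20.82) = 15.60 − 10.88 = 4.72; fold change = 2^-4.72 = 0.038
AT2G04356 has the largest |ΔΔCt| = 4.72.

0.038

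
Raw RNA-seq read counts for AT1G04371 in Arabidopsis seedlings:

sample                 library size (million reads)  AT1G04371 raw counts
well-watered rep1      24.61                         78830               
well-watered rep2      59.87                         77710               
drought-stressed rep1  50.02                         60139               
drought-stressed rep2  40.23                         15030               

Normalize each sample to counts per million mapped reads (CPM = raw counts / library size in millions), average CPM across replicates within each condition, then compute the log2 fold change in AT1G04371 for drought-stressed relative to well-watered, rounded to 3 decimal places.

-1.514

CPM(well-watered rep1) = 78830 / 24.61 = 3203.1694
CPM(well-watered rep2) = 77710 / 59.87 = 1297.9790
CPM(drought-stressed rep1) = 60139 / 50.02 = 1202.2991
CPM(drought-stressed rep2) = 15030 / 40.23 = 373.6018
mean CPM(well-watered) = 2250.5742; mean CPM(drought-stressed) = 787.9504
Fold change = 787.9504 / 2250.5742 = 0.35011
log2(0.35011) = -1.5141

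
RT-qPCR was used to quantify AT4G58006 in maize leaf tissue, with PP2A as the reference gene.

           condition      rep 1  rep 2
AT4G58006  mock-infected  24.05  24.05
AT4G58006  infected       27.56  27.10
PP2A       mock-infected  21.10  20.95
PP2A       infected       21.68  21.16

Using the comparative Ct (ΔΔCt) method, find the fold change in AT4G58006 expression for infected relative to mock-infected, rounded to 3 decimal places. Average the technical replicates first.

0.135

Mean Ct: AT4G58006 mock-infected 24.050; AT4G58006 infected 27.330; PP2A mock-infected 21.025; PP2A infected 21.420
ΔCt(mock-infected) = 24.050 − 21.025 = 3.025
ΔCt(infected) = 27.330 − 21.420 = 5.910
ΔΔCt = 5.910 − 3.025 = 2.885
Fold change = 2^(−2.885) = 0.1354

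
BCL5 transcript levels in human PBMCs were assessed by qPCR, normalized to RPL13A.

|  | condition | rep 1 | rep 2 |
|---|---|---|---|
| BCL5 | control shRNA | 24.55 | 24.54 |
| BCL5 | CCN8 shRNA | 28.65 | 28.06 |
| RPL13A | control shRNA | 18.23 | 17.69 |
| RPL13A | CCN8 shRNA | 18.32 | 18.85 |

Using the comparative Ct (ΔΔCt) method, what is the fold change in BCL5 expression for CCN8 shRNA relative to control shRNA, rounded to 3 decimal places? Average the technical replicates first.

0.110

Mean Ct: BCL5 control shRNA 24.545; BCL5 CCN8 shRNA 28.355; RPL13A control shRNA 17.960; RPL13A CCN8 shRNA 18.585
ΔCt(control shRNA) = 24.545 − 17.960 = 6.585
ΔCt(CCN8 shRNA) = 28.355 − 18.585 = 9.770
ΔΔCt = 9.770 − 6.585 = 3.185
Fold change = 2^(−3.185) = 0.1100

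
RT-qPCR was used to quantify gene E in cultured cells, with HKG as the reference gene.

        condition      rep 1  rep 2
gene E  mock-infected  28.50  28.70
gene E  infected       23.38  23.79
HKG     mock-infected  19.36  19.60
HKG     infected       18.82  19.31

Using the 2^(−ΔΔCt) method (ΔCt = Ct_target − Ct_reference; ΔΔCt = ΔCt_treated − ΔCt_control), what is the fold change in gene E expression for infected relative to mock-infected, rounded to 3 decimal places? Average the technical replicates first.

24.251

Mean Ct: gene E mock-infected 28.600; gene E infected 23.585; HKG mock-infected 19.480; HKG infected 19.065
ΔCt(mock-infected) = 28.600 − 19.480 = 9.120
ΔCt(infected) = 23.585 − 19.065 = 4.520
ΔΔCt = 4.520 − 9.120 = -4.600
Fold change = 2^(−(-4.600)) = 2^4.600 = 24.2515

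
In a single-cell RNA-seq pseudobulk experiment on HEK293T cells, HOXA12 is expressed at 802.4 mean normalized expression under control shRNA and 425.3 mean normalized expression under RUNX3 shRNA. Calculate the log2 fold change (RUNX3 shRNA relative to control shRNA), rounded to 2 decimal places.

-0.92

Fold change = 425.3 / 802.4 = 0.5300
log2(0.5300) = -0.916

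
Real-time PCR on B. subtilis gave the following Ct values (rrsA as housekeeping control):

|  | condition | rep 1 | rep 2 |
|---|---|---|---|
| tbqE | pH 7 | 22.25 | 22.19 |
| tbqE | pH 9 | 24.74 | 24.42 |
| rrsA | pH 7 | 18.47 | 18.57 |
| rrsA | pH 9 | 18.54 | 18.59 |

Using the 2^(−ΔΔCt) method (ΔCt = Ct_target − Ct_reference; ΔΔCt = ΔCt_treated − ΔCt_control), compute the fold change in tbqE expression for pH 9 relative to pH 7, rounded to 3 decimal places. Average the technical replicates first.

Mean Ct: tbqE pH 7 22.220; tbqE pH 9 24.580; rrsA pH 7 18.520; rrsA pH 9 18.565
ΔCt(pH 7) = 22.220 − 18.520 = 3.700
ΔCt(pH 9) = 24.580 − 18.565 = 6.015
ΔΔCt = 6.015 − 3.700 = 2.315
Fold change = 2^(−2.315) = 0.2010

0.201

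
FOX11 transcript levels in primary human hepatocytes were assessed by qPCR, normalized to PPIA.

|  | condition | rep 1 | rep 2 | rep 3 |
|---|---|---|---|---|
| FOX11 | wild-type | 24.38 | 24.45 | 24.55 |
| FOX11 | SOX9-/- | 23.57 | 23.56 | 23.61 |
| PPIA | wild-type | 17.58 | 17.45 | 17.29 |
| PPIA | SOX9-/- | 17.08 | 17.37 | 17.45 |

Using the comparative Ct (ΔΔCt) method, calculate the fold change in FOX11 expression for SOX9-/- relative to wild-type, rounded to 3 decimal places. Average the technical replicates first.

1.670

Mean Ct: FOX11 wild-type 24.460; FOX11 SOX9-/- 23.580; PPIA wild-type 17.440; PPIA SOX9-/- 17.300
ΔCt(wild-type) = 24.460 − 17.440 = 7.020
ΔCt(SOX9-/-) = 23.580 − 17.300 = 6.280
ΔΔCt = 6.280 − 7.020 = -0.740
Fold change = 2^(−(-0.740)) = 2^0.740 = 1.6702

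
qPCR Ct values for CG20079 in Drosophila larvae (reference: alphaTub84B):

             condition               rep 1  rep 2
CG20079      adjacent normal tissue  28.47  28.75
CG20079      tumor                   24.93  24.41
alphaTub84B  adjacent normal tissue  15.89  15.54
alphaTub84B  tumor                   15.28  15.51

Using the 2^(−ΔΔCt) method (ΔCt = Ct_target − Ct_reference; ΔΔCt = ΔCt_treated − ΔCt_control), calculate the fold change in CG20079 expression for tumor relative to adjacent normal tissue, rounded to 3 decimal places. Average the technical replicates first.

12.295

Mean Ct: CG20079 adjacent normal tissue 28.610; CG20079 tumor 24.670; alphaTub84B adjacent normal tissue 15.715; alphaTub84B tumor 15.395
ΔCt(adjacent normal tissue) = 28.610 − 15.715 = 12.895
ΔCt(tumor) = 24.670 − 15.395 = 9.275
ΔΔCt = 9.275 − 12.895 = -3.620
Fold change = 2^(−(-3.620)) = 2^3.620 = 12.2950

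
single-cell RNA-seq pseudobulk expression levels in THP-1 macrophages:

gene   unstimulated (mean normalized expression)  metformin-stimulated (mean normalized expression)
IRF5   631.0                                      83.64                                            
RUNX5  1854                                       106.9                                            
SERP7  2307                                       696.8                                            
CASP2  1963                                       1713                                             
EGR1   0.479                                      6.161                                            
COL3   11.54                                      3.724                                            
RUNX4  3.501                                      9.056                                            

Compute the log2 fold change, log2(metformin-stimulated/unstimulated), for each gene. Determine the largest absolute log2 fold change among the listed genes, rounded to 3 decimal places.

log2(83.64/631.0) = -2.915  (IRF5)
log2(106.9/1854) = -4.116  (RUNX5)
log2(696.8/2307) = -1.727  (SERP7)
log2(1713/1963) = -0.197  (CASP2)
log2(6.161/0.479) = 3.685  (EGR1)
log2(3.724/11.54) = -1.632  (COL3)
log2(9.056/3.501) = 1.371  (RUNX4)
The largest magnitude belongs to RUNX5.

4.116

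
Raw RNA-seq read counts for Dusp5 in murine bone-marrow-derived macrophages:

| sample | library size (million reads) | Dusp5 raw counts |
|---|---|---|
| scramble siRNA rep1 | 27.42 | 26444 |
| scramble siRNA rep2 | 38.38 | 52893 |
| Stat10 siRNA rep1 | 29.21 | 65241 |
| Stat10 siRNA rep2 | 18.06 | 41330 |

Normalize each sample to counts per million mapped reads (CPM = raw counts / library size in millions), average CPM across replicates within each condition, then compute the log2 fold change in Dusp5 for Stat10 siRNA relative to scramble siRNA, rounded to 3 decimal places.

CPM(scramble siRNA rep1) = 26444 / 27.42 = 964.4055
CPM(scramble siRNA rep2) = 52893 / 38.38 = 1378.1397
CPM(Stat10 siRNA rep1) = 65241 / 29.21 = 2233.5159
CPM(Stat10 siRNA rep2) = 41330 / 18.06 = 2288.4828
mean CPM(scramble siRNA) = 1171.2726; mean CPM(Stat10 siRNA) = 2260.9994
Fold change = 2260.9994 / 1171.2726 = 1.93038
log2(1.93038) = 0.9489

0.949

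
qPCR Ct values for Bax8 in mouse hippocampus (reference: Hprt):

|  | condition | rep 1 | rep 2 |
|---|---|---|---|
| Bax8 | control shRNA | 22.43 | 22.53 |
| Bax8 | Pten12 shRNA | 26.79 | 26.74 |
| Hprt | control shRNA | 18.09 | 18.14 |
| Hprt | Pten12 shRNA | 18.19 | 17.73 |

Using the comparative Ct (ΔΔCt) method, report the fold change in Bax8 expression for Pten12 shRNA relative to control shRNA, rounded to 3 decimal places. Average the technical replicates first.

Mean Ct: Bax8 control shRNA 22.480; Bax8 Pten12 shRNA 26.765; Hprt control shRNA 18.115; Hprt Pten12 shRNA 17.960
ΔCt(control shRNA) = 22.480 − 18.115 = 4.365
ΔCt(Pten12 shRNA) = 26.765 − 17.960 = 8.805
ΔΔCt = 8.805 − 4.365 = 4.440
Fold change = 2^(−4.440) = 0.0461

0.046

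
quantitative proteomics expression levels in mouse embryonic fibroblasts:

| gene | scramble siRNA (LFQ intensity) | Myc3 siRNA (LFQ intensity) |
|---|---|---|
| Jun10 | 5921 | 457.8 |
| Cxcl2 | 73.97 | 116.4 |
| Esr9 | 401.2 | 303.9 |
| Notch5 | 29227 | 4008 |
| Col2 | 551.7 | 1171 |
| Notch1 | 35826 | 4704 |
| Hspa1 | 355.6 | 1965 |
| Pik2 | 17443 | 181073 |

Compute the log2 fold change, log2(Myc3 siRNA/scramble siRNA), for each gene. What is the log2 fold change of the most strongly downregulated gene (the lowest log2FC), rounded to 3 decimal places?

log2(457.8/5921) = -3.693  (Jun10)
log2(116.4/73.97) = 0.654  (Cxcl2)
log2(303.9/401.2) = -0.401  (Esr9)
log2(4008/29227) = -2.866  (Notch5)
log2(1171/551.7) = 1.086  (Col2)
log2(4704/35826) = -2.929  (Notch1)
log2(1965/355.6) = 2.466  (Hspa1)
log2(181073/17443) = 3.376  (Pik2)
Jun10 is most strongly downregulated.

-3.693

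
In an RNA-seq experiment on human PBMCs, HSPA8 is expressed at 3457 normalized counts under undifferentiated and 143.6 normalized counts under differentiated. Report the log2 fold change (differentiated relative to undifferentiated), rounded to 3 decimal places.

-4.589

Fold change = 143.6 / 3457 = 0.0415
log2(0.0415) = -4.5894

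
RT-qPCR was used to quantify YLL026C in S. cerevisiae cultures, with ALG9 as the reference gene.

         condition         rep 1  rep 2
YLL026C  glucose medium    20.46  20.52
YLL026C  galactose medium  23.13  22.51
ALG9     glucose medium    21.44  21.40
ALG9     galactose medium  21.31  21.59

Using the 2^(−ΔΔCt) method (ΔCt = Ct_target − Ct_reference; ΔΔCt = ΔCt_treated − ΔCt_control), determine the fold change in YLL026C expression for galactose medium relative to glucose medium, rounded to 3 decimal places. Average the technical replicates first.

0.203

Mean Ct: YLL026C glucose medium 20.490; YLL026C galactose medium 22.820; ALG9 glucose medium 21.420; ALG9 galactose medium 21.450
ΔCt(glucose medium) = 20.490 − 21.420 = -0.930
ΔCt(galactose medium) = 22.820 − 21.450 = 1.370
ΔΔCt = 1.370 − (-0.930) = 2.300
Fold change = 2^(−2.300) = 0.2031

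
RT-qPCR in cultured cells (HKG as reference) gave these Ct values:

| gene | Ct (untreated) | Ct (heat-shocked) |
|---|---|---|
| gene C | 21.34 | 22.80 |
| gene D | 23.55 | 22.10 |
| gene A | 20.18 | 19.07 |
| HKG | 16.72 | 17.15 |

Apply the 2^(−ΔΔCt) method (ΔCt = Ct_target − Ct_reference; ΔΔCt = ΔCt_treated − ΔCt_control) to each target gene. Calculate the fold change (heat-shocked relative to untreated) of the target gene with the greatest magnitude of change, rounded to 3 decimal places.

gene C: ΔΔCt = (22.80−17.15) − (21.34−16.72) = 5.65 − 4.62 = 1.03; fold change = 2^-1.03 = 0.490
gene D: ΔΔCt = (22.10−17.15) − (23.55−16.72) = 4.95 − 6.83 = -1.88; fold change = 2^1.88 = 3.681
gene A: ΔΔCt = (19.07−17.15) − (20.18−16.72) = 1.92 − 3.46 = -1.54; fold change = 2^1.54 = 2.908
gene D has the largest |ΔΔCt| = 1.88.

3.681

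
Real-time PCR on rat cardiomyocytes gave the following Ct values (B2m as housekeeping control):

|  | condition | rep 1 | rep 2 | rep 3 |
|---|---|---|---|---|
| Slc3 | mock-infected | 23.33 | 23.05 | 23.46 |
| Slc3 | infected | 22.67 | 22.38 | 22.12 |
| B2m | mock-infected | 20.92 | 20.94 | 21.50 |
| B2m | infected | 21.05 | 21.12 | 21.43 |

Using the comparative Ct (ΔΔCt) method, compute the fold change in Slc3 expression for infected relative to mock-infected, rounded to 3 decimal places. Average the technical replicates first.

1.959

Mean Ct: Slc3 mock-infected 23.280; Slc3 infected 22.390; B2m mock-infected 21.120; B2m infected 21.200
ΔCt(mock-infected) = 23.280 − 21.120 = 2.160
ΔCt(infected) = 22.390 − 21.200 = 1.190
ΔΔCt = 1.190 − 2.160 = -0.970
Fold change = 2^(−(-0.970)) = 2^0.970 = 1.9588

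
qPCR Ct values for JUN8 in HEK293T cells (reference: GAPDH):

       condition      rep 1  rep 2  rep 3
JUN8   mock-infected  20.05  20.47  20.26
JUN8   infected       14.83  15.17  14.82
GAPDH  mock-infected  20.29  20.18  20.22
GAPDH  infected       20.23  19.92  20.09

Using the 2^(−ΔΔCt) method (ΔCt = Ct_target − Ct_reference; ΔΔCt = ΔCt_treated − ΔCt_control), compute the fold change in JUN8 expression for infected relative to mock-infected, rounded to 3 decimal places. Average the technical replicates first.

Mean Ct: JUN8 mock-infected 20.260; JUN8 infected 14.940; GAPDH mock-infected 20.230; GAPDH infected 20.080
ΔCt(mock-infected) = 20.260 − 20.230 = 0.030
ΔCt(infected) = 14.940 − 20.080 = -5.140
ΔΔCt = -5.140 − 0.030 = -5.170
Fold change = 2^(−(-5.170)) = 2^5.170 = 36.0019

36.002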